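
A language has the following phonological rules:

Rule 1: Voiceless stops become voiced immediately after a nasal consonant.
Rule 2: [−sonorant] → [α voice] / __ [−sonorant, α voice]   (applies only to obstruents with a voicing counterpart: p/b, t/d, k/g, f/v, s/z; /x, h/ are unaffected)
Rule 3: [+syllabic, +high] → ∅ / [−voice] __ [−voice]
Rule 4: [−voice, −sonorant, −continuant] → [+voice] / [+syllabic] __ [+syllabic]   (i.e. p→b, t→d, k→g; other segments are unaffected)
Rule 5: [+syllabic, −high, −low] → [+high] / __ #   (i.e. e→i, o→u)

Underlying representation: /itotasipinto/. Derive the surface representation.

Rule 1 (post-nasal voicing): /t/ is a voiceless stop immediately after the nasal /n/, so it voices to [d]. /itotasipinto/ → itotasipindo.
Rule 2 (regressive voicing assimilation): no segment meets the environment; /itotasipindo/ is unchanged.
Rule 3 (high vowel syncope): /i/ is a high vowel flanked by voiceless consonants /s/ and /p/, so it deletes. /itotasipindo/ → itotaspindo.
Rule 4 (intervocalic voicing): /t/ is a voiceless stop between vowels /i/ and /o/, so it voices to [d]. /t/ is a voiceless stop between vowels /o/ and /a/, so it voices to [d]. /itotaspindo/ → idodaspindo.
Rule 5 (final vowel raising): /o/ is a mid vowel in word-final position, so it raises to [u]. /idodaspindo/ → idodaspindu.

idodaspindu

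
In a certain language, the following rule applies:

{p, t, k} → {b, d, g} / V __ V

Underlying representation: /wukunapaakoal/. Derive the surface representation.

wugunabaagoal

/k/ is a voiceless stop between vowels /u/ and /u/, so it voices to [g].
/p/ is a voiceless stop between vowels /a/ and /a/, so it voices to [b].
/k/ is a voiceless stop between vowels /a/ and /o/, so it voices to [g].
Surface form: [wugunabaagoal].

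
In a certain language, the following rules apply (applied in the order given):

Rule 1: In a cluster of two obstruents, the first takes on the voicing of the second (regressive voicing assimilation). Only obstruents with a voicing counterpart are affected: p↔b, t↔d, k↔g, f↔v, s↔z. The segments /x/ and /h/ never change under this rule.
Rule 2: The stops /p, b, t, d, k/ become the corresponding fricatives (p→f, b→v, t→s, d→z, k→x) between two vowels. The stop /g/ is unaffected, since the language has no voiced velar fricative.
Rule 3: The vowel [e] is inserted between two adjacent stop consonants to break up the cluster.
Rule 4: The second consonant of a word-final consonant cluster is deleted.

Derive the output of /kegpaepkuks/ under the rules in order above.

Rule 1 (regressive voicing assimilation): /g/ precedes the voiceless obstruent /p/, so it devoices to [k] by assimilation. /kegpaepkuks/ → kekpaepkuks.
Rule 2 (intervocalic spirantization): no segment meets the environment; /kekpaepkuks/ is unchanged.
Rule 3 (stop-cluster e-epenthesis): /k/ and /p/ form a stop–stop cluster, so [e] is inserted between them. /p/ and /k/ form a stop–stop cluster, so [e] is inserted between them. /kekpaepkuks/ → kekepaepekuks.
Rule 4 (final cluster simplification): /s/ is the second consonant of a word-final cluster /ks/, so it deletes. /kekepaepekuks/ → kekepaepekuk.

kekepaepekuk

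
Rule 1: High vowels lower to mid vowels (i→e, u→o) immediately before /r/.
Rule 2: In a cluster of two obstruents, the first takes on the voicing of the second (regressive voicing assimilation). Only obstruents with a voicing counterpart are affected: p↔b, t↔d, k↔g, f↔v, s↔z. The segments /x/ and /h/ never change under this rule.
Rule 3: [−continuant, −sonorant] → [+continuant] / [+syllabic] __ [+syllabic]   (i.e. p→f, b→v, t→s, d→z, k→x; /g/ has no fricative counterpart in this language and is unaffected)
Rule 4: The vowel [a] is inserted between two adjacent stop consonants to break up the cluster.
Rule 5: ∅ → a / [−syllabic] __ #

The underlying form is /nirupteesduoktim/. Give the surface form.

Rule 1 (pre-rhotic lowering): /i/ is a high vowel immediately before /r/, so it lowers to [e]. /nirupteesduoktim/ → nerupteesduoktim.
Rule 2 (regressive voicing assimilation): /s/ precedes the voiced obstruent /d/, so it voices to [z] by assimilation. /nerupteesduoktim/ → nerupteezduoktim.
Rule 3 (intervocalic spirantization): no segment meets the environment; /nerupteezduoktim/ is unchanged.
Rule 4 (stop-cluster a-epenthesis): /p/ and /t/ form a stop–stop cluster, so [a] is inserted between them. /k/ and /t/ form a stop–stop cluster, so [a] is inserted between them. /nerupteezduoktim/ → nerupateezduokatim.
Rule 5 (final a-epenthesis): the form ends in the consonant /m/, so [a] is inserted word-finally. /nerupateezduokatim/ → nerupateezduokatima.

nerupateezduokatima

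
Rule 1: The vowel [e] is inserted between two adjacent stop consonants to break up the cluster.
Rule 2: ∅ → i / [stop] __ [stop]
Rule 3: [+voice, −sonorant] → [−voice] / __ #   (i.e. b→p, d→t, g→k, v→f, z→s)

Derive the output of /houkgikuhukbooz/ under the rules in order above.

Rule 1 (stop-cluster e-epenthesis): /k/ and /g/ form a stop–stop cluster, so [e] is inserted between them. /k/ and /b/ form a stop–stop cluster, so [e] is inserted between them. /houkgikuhukbooz/ → houkegikuhukebooz.
Rule 2 (stop-cluster i-epenthesis): no segment meets the environment; /houkegikuhukebooz/ is unchanged.
Rule 3 (final devoicing): /z/ is a voiced obstruent in word-final position, so it devoices to [s]. /houkegikuhukebooz/ → houkegikuhukeboos.

houkegikuhukeboos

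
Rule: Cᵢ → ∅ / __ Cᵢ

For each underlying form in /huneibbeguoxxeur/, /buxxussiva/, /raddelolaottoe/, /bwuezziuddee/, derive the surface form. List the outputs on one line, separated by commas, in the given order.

/huneibbeguoxxeur/: /bb/ is a geminate; the first /b/ deletes. /xx/ is a geminate; the first /x/ deletes. → [huneibeguoxeur].
/buxxussiva/: /xx/ is a geminate; the first /x/ deletes. /ss/ is a geminate; the first /s/ deletes. → [buxusiva].
/raddelolaottoe/: /dd/ is a geminate; the first /d/ deletes. /tt/ is a geminate; the first /t/ deletes. → [radelolaotoe].
/bwuezziuddee/: /zz/ is a geminate; the first /z/ deletes. /dd/ is a geminate; the first /d/ deletes. → [bwueziudee].

huneibeguoxeur, buxusiva, radelolaotoe, bwueziudee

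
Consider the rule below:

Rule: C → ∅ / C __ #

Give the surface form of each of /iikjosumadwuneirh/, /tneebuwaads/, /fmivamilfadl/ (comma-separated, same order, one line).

iikjosumadwuneir, tneebuwaad, fmivamilfad

/iikjosumadwuneirh/: /h/ is the second consonant of a word-final cluster /rh/, so it deletes. → [iikjosumadwuneir].
/tneebuwaads/: /s/ is the second consonant of a word-final cluster /ds/, so it deletes. → [tneebuwaad].
/fmivamilfadl/: /l/ is the second consonant of a word-final cluster /dl/, so it deletes. → [fmivamilfad].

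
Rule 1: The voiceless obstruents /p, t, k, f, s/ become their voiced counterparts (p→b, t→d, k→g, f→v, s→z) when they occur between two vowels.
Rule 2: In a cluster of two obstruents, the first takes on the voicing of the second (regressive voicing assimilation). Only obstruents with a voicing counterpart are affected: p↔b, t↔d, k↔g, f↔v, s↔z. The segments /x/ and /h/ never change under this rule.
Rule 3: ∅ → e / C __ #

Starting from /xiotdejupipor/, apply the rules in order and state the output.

xioddejubibore

Rule 1 (intervocalic voicing): /p/ is a voiceless obstruent between vowels /u/ and /i/, so it voices to [b]. /p/ is a voiceless obstruent between vowels /i/ and /o/, so it voices to [b]. /xiotdejupipor/ → xiotdejubibor.
Rule 2 (regressive voicing assimilation): /t/ precedes the voiced obstruent /d/, so it voices to [d] by assimilation. /xiotdejubibor/ → xioddejubibor.
Rule 3 (final e-epenthesis): the form ends in the consonant /r/, so [e] is inserted word-finally. /xioddejubibor/ → xioddejubibore.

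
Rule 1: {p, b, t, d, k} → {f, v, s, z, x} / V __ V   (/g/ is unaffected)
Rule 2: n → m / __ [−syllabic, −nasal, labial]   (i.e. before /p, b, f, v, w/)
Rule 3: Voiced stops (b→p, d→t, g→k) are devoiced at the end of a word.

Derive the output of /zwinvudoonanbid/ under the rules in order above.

Rule 1 (intervocalic spirantization): /d/ is a stop between vowels /u/ and /o/, so it spirantizes to the fricative [z]. /zwinvudoonanbid/ → zwinvuzoonanbid.
Rule 2 (nasal place assimilation): /n/ precedes the labial consonant /v/, so it assimilates in place to [m]. /n/ precedes the labial consonant /b/, so it assimilates in place to [m]. /zwinvuzoonanbid/ → zwimvuzoonambid.
Rule 3 (final devoicing): /d/ is a voiced stop in word-final position, so it devoices to [t]. /zwimvuzoonambid/ → zwimvuzoonambit.

zwimvuzoonambit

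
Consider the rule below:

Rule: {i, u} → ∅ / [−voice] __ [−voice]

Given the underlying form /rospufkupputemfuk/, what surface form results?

rospfkpptemfk

/u/ is a high vowel flanked by voiceless consonants /p/ and /f/, so it deletes.
/u/ is a high vowel flanked by voiceless consonants /k/ and /p/, so it deletes.
/u/ is a high vowel flanked by voiceless consonants /p/ and /t/, so it deletes.
/u/ is a high vowel flanked by voiceless consonants /f/ and /k/, so it deletes.
Surface form: [rospfkpptemfk].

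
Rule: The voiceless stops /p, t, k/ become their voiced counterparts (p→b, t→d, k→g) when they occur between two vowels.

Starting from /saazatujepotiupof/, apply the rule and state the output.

/t/ is a voiceless stop between vowels /a/ and /u/, so it voices to [d].
/p/ is a voiceless stop between vowels /e/ and /o/, so it voices to [b].
/t/ is a voiceless stop between vowels /o/ and /i/, so it voices to [d].
/p/ is a voiceless stop between vowels /u/ and /o/, so it voices to [b].
Surface form: [saazadujebodiubof].

saazadujebodiubof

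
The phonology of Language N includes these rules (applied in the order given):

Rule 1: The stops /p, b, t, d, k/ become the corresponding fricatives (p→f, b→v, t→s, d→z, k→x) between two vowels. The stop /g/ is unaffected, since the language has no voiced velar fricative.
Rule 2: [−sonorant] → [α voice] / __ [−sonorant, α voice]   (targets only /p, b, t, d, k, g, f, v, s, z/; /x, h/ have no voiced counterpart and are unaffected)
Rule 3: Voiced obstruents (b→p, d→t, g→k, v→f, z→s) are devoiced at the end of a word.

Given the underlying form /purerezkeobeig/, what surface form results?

Rule 1 (intervocalic spirantization): /b/ is a stop between vowels /o/ and /e/, so it spirantizes to the fricative [v]. /purerezkeobeig/ → purerezkeoveig.
Rule 2 (regressive voicing assimilation): /z/ precedes the voiceless obstruent /k/, so it devoices to [s] by assimilation. /purerezkeoveig/ → purereskeoveig.
Rule 3 (final devoicing): /g/ is a voiced obstruent in word-final position, so it devoices to [k]. /purereskeoveig/ → purereskeoveik.

purereskeoveik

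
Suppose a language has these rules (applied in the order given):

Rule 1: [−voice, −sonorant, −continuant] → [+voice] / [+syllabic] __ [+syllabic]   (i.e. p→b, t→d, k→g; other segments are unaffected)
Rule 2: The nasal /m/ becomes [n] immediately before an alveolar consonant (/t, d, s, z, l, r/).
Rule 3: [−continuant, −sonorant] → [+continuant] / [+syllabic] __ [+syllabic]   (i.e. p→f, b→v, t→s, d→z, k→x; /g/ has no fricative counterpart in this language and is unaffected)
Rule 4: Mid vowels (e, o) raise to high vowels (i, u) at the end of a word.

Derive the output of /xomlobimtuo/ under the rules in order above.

xonlovintuu

Rule 1 (intervocalic voicing): no segment meets the environment; /xomlobimtuo/ is unchanged.
Rule 2 (nasal place assimilation): /m/ precedes the alveolar consonant /l/, so it assimilates in place to [n]. /m/ precedes the alveolar consonant /t/, so it assimilates in place to [n]. /xomlobimtuo/ → xonlobintuo.
Rule 3 (intervocalic spirantization): /b/ is a stop between vowels /o/ and /i/, so it spirantizes to the fricative [v]. /xonlobintuo/ → xonlovintuo.
Rule 4 (final vowel raising): /o/ is a mid vowel in word-final position, so it raises to [u]. /xonlovintuo/ → xonlovintuu.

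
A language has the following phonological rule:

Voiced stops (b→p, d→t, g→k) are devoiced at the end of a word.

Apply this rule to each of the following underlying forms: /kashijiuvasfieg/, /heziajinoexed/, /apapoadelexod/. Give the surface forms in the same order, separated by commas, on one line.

/kashijiuvasfieg/: /g/ is a voiced stop in word-final position, so it devoices to [k]. → [kashijiuvasfiek].
/heziajinoexed/: /d/ is a voiced stop in word-final position, so it devoices to [t]. → [heziajinoexet].
/apapoadelexod/: /d/ is a voiced stop in word-final position, so it devoices to [t]. → [apapoadelexot].

kashijiuvasfiek, heziajinoexet, apapoadelexot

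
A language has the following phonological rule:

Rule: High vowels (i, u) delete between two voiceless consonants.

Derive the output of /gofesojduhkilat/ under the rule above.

No segment of /gofesojduhkilat/ meets the structural description of the rule, so the form surfaces unchanged.

gofesojduhkilat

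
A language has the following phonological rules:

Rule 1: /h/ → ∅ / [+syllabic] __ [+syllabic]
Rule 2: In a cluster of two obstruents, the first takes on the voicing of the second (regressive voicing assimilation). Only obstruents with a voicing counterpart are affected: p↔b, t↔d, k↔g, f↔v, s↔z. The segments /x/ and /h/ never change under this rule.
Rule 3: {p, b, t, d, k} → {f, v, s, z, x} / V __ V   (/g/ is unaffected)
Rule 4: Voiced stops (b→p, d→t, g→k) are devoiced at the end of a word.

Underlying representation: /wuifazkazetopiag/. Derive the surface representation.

wuifaskazesofiak

Rule 1 (intervocalic h-deletion): no segment meets the environment; /wuifazkazetopiag/ is unchanged.
Rule 2 (regressive voicing assimilation): /z/ precedes the voiceless obstruent /k/, so it devoices to [s] by assimilation. /wuifazkazetopiag/ → wuifaskazetopiag.
Rule 3 (intervocalic spirantization): /t/ is a stop between vowels /e/ and /o/, so it spirantizes to the fricative [s]. /p/ is a stop between vowels /o/ and /i/, so it spirantizes to the fricative [f]. /wuifaskazetopiag/ → wuifaskazesofiag.
Rule 4 (final devoicing): /g/ is a voiced stop in word-final position, so it devoices to [k]. /wuifaskazesofiag/ → wuifaskazesofiak.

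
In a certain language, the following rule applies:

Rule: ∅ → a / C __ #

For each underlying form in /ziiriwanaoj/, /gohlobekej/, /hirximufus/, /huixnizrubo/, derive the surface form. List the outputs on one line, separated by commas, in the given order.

/ziiriwanaoj/: the form ends in the consonant /j/, so [a] is inserted word-finally. → [ziiriwanaoja].
/gohlobekej/: the form ends in the consonant /j/, so [a] is inserted word-finally. → [gohlobekeja].
/hirximufus/: the form ends in the consonant /s/, so [a] is inserted word-finally. → [hirximufusa].
/huixnizrubo/: the rule's environment is not met; surfaces unchanged as [huixnizrubo].

ziiriwanaoja, gohlobekeja, hirximufusa, huixnizrubo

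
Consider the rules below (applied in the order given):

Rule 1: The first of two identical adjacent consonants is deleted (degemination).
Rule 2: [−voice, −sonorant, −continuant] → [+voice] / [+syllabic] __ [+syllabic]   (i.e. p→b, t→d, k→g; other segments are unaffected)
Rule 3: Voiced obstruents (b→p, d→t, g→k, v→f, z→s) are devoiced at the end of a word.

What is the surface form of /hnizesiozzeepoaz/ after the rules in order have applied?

Rule 1 (degemination): /zz/ is a geminate; the first /z/ deletes. /hnizesiozzeepoaz/ → hnizesiozeepoaz.
Rule 2 (intervocalic voicing): /p/ is a voiceless stop between vowels /e/ and /o/, so it voices to [b]. /hnizesiozeepoaz/ → hnizesiozeeboaz.
Rule 3 (final devoicing): /z/ is a voiced obstruent in word-final position, so it devoices to [s]. /hnizesiozeeboaz/ → hnizesiozeeboas.

hnizesiozeeboas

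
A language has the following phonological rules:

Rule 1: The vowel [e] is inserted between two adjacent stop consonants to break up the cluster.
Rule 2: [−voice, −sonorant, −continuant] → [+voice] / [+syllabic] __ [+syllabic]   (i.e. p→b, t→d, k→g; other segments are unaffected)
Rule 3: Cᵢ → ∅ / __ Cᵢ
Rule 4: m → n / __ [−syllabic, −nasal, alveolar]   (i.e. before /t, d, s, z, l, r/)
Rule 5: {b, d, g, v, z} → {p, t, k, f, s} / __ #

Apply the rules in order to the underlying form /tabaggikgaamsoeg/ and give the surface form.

tabagegigegaansoek

Rule 1 (stop-cluster e-epenthesis): /g/ and /g/ form a stop–stop cluster, so [e] is inserted between them. /k/ and /g/ form a stop–stop cluster, so [e] is inserted between them. /tabaggikgaamsoeg/ → tabagegikegaamsoeg.
Rule 2 (intervocalic voicing): /k/ is a voiceless stop between vowels /i/ and /e/, so it voices to [g]. /tabagegikegaamsoeg/ → tabagegigegaamsoeg.
Rule 3 (degemination): no segment meets the environment; /tabagegigegaamsoeg/ is unchanged.
Rule 4 (nasal place assimilation): /m/ precedes the alveolar consonant /s/, so it assimilates in place to [n]. /tabagegigegaamsoeg/ → tabagegigegaansoeg.
Rule 5 (final devoicing): /g/ is a voiced obstruent in word-final position, so it devoices to [k]. /tabagegigegaansoeg/ → tabagegigegaansoek.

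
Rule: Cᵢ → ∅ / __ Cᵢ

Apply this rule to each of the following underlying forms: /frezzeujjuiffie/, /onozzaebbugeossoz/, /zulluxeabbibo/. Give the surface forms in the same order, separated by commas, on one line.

frezeujuifie, onozaebugeosoz, zuluxeabibo

/frezzeujjuiffie/: /zz/ is a geminate; the first /z/ deletes. /jj/ is a geminate; the first /j/ deletes. /ff/ is a geminate; the first /f/ deletes. → [frezeujuifie].
/onozzaebbugeossoz/: /zz/ is a geminate; the first /z/ deletes. /bb/ is a geminate; the first /b/ deletes. /ss/ is a geminate; the first /s/ deletes. → [onozaebugeosoz].
/zulluxeabbibo/: /ll/ is a geminate; the first /l/ deletes. /bb/ is a geminate; the first /b/ deletes. → [zuluxeabibo].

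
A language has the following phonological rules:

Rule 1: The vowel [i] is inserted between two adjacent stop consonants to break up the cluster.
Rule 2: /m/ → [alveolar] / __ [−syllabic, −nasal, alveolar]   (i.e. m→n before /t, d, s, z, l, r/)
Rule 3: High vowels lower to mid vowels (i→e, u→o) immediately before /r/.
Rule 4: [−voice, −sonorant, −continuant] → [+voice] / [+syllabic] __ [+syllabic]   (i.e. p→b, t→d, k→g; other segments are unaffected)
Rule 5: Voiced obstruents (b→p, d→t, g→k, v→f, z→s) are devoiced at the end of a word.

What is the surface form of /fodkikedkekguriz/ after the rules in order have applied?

fodigigedigegigoris

Rule 1 (stop-cluster i-epenthesis): /d/ and /k/ form a stop–stop cluster, so [i] is inserted between them. /d/ and /k/ form a stop–stop cluster, so [i] is inserted between them. /k/ and /g/ form a stop–stop cluster, so [i] is inserted between them. /fodkikedkekguriz/ → fodikikedikekiguriz.
Rule 2 (nasal place assimilation): no segment meets the environment; /fodikikedikekiguriz/ is unchanged.
Rule 3 (pre-rhotic lowering): /u/ is a high vowel immediately before /r/, so it lowers to [o]. /fodikikedikekiguriz/ → fodikikedikekigoriz.
Rule 4 (intervocalic voicing): /k/ is a voiceless stop between vowels /i/ and /i/, so it voices to [g]. /k/ is a voiceless stop between vowels /i/ and /e/, so it voices to [g]. /k/ is a voiceless stop between vowels /i/ and /e/, so it voices to [g]. /k/ is a voiceless stop between vowels /e/ and /i/, so it voices to [g]. /fodikikedikekigoriz/ → fodigigedigegigoriz.
Rule 5 (final devoicing): /z/ is a voiced obstruent in word-final position, so it devoices to [s]. /fodigigedigegigoriz/ → fodigigedigegigoris.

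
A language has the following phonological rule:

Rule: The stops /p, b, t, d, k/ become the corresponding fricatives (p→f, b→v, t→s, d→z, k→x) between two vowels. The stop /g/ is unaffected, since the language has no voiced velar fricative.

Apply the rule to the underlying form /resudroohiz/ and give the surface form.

resudroohiz

No segment of /resudroohiz/ meets the structural description of the rule, so the form surfaces unchanged.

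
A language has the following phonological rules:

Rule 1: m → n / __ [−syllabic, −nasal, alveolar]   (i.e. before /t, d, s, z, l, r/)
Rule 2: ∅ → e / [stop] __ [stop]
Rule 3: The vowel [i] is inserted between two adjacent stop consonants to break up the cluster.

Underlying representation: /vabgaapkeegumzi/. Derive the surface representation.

vabegaapekeegunzi

Rule 1 (nasal place assimilation): /m/ precedes the alveolar consonant /z/, so it assimilates in place to [n]. /vabgaapkeegumzi/ → vabgaapkeegunzi.
Rule 2 (stop-cluster e-epenthesis): /b/ and /g/ form a stop–stop cluster, so [e] is inserted between them. /p/ and /k/ form a stop–stop cluster, so [e] is inserted between them. /vabgaapkeegunzi/ → vabegaapekeegunzi.
Rule 3 (stop-cluster i-epenthesis): no segment meets the environment; /vabegaapekeegunzi/ is unchanged.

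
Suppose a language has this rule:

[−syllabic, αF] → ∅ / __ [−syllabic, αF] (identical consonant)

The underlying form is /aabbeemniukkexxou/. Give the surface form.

/bb/ is a geminate; the first /b/ deletes.
/kk/ is a geminate; the first /k/ deletes.
/xx/ is a geminate; the first /x/ deletes.
Surface form: [aabeemniukexou].

aabeemniukexou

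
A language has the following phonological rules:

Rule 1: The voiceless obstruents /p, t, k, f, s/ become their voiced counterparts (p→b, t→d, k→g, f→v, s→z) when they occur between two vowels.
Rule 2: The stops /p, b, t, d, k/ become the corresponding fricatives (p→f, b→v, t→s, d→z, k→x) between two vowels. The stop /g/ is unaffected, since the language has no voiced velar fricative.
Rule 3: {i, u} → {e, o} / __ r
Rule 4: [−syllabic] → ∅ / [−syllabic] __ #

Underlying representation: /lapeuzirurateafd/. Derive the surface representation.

Rule 1 (intervocalic voicing): /p/ is a voiceless obstruent between vowels /a/ and /e/, so it voices to [b]. /t/ is a voiceless obstruent between vowels /a/ and /e/, so it voices to [d]. /lapeuzirurateafd/ → labeuziruradeafd.
Rule 2 (intervocalic spirantization): /b/ is a stop between vowels /a/ and /e/, so it spirantizes to the fricative [v]. /d/ is a stop between vowels /a/ and /e/, so it spirantizes to the fricative [z]. /labeuziruradeafd/ → laveuzirurazeafd.
Rule 3 (pre-rhotic lowering): /i/ is a high vowel immediately before /r/, so it lowers to [e]. /u/ is a high vowel immediately before /r/, so it lowers to [o]. /laveuzirurazeafd/ → laveuzerorazeafd.
Rule 4 (final cluster simplification): /d/ is the second consonant of a word-final cluster /fd/, so it deletes. /laveuzerorazeafd/ → laveuzerorazeaf.

laveuzerorazeaf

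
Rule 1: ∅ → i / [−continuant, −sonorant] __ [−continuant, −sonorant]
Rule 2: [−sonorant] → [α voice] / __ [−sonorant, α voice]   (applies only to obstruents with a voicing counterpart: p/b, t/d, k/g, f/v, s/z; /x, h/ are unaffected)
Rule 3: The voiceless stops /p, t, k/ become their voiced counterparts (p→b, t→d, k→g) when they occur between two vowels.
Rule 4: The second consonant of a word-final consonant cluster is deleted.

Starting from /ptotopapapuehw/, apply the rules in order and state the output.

Rule 1 (stop-cluster i-epenthesis): /p/ and /t/ form a stop–stop cluster, so [i] is inserted between them. /ptotopapapuehw/ → pitotopapapuehw.
Rule 2 (regressive voicing assimilation): no segment meets the environment; /pitotopapapuehw/ is unchanged.
Rule 3 (intervocalic voicing): /t/ is a voiceless stop between vowels /i/ and /o/, so it voices to [d]. /t/ is a voiceless stop between vowels /o/ and /o/, so it voices to [d]. /p/ is a voiceless stop between vowels /o/ and /a/, so it voices to [b]. /p/ is a voiceless stop between vowels /a/ and /a/, so it voices to [b]. /p/ is a voiceless stop between vowels /a/ and /u/, so it voices to [b]. /pitotopapapuehw/ → pidodobababuehw.
Rule 4 (final cluster simplification): /w/ is the second consonant of a word-final cluster /hw/, so it deletes. /pidodobababuehw/ → pidodobababueh.

pidodobababueh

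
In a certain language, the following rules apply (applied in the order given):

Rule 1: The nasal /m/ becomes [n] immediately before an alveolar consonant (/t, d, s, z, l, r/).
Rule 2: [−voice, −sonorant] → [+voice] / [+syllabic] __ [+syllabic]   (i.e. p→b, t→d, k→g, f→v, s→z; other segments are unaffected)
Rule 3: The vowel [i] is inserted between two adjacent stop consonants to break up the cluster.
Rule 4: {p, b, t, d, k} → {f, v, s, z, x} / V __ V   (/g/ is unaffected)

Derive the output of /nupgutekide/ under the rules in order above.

nufiguzegize

Rule 1 (nasal place assimilation): no segment meets the environment; /nupgutekide/ is unchanged.
Rule 2 (intervocalic voicing): /t/ is a voiceless obstruent between vowels /u/ and /e/, so it voices to [d]. /k/ is a voiceless obstruent between vowels /e/ and /i/, so it voices to [g]. /nupgutekide/ → nupgudegide.
Rule 3 (stop-cluster i-epenthesis): /p/ and /g/ form a stop–stop cluster, so [i] is inserted between them. /nupgudegide/ → nupigudegide.
Rule 4 (intervocalic spirantization): /p/ is a stop between vowels /u/ and /i/, so it spirantizes to the fricative [f]. /d/ is a stop between vowels /u/ and /e/, so it spirantizes to the fricative [z]. /d/ is a stop between vowels /i/ and /e/, so it spirantizes to the fricative [z]. /nupigudegide/ → nufiguzegize.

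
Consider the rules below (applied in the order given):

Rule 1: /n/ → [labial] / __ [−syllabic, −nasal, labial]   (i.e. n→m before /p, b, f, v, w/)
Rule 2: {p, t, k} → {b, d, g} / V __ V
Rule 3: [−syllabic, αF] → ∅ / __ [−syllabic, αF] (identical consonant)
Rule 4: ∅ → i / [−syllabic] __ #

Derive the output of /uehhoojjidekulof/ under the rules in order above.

Rule 1 (nasal place assimilation): no segment meets the environment; /uehhoojjidekulof/ is unchanged.
Rule 2 (intervocalic voicing): /k/ is a voiceless stop between vowels /e/ and /u/, so it voices to [g]. /uehhoojjidekulof/ → uehhoojjidegulof.
Rule 3 (degemination): /hh/ is a geminate; the first /h/ deletes. /jj/ is a geminate; the first /j/ deletes. /uehhoojjidegulof/ → uehoojidegulof.
Rule 4 (final i-epenthesis): the form ends in the consonant /f/, so [i] is inserted word-finally. /uehoojidegulof/ → uehoojidegulofi.

uehoojidegulofi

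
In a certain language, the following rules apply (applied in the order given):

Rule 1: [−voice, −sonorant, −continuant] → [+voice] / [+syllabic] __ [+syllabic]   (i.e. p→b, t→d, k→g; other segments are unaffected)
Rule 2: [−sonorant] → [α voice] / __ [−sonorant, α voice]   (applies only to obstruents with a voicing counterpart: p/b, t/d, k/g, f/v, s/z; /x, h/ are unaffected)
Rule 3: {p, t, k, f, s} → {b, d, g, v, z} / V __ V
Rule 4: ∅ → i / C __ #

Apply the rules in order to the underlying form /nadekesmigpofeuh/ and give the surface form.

Rule 1 (intervocalic voicing): /k/ is a voiceless stop between vowels /e/ and /e/, so it voices to [g]. /nadekesmigpofeuh/ → nadegesmigpofeuh.
Rule 2 (regressive voicing assimilation): /g/ precedes the voiceless obstruent /p/, so it devoices to [k] by assimilation. /nadegesmigpofeuh/ → nadegesmikpofeuh.
Rule 3 (intervocalic voicing): /f/ is a voiceless obstruent between vowels /o/ and /e/, so it voices to [v]. /nadegesmikpofeuh/ → nadegesmikpoveuh.
Rule 4 (final i-epenthesis): the form ends in the consonant /h/, so [i] is inserted word-finally. /nadegesmikpoveuh/ → nadegesmikpoveuhi.

nadegesmikpoveuhi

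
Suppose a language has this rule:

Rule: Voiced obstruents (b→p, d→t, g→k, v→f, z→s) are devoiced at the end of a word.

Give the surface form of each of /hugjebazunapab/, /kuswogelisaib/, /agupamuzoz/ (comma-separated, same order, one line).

/hugjebazunapab/: /b/ is a voiced obstruent in word-final position, so it devoices to [p]. → [hugjebazunapap].
/kuswogelisaib/: /b/ is a voiced obstruent in word-final position, so it devoices to [p]. → [kuswogelisaip].
/agupamuzoz/: /z/ is a voiced obstruent in word-final position, so it devoices to [s]. → [agupamuzos].

hugjebazunapap, kuswogelisaip, agupamuzos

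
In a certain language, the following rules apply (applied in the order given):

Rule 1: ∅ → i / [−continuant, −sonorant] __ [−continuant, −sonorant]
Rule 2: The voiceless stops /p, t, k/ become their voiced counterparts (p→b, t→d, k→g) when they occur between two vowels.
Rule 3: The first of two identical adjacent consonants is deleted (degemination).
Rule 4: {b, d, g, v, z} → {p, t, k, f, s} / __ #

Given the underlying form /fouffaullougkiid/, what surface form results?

foufaulougigiit

Rule 1 (stop-cluster i-epenthesis): /g/ and /k/ form a stop–stop cluster, so [i] is inserted between them. /fouffaullougkiid/ → fouffaullougikiid.
Rule 2 (intervocalic voicing): /k/ is a voiceless stop between vowels /i/ and /i/, so it voices to [g]. /fouffaullougikiid/ → fouffaullougigiid.
Rule 3 (degemination): /ff/ is a geminate; the first /f/ deletes. /ll/ is a geminate; the first /l/ deletes. /fouffaullougigiid/ → foufaulougigiid.
Rule 4 (final devoicing): /d/ is a voiced obstruent in word-final position, so it devoices to [t]. /foufaulougigiid/ → foufaulougigiit.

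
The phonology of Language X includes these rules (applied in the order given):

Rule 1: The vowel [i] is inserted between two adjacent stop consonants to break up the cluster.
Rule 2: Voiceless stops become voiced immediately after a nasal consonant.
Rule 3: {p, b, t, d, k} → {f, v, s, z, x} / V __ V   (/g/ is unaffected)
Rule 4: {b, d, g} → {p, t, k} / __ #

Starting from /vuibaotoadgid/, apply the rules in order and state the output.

vuivaosoazigit

Rule 1 (stop-cluster i-epenthesis): /d/ and /g/ form a stop–stop cluster, so [i] is inserted between them. /vuibaotoadgid/ → vuibaotoadigid.
Rule 2 (post-nasal voicing): no segment meets the environment; /vuibaotoadigid/ is unchanged.
Rule 3 (intervocalic spirantization): /b/ is a stop between vowels /i/ and /a/, so it spirantizes to the fricative [v]. /t/ is a stop between vowels /o/ and /o/, so it spirantizes to the fricative [s]. /d/ is a stop between vowels /a/ and /i/, so it spirantizes to the fricative [z]. /vuibaotoadigid/ → vuivaosoazigid.
Rule 4 (final devoicing): /d/ is a voiced stop in word-final position, so it devoices to [t]. /vuivaosoazigid/ → vuivaosoazigit.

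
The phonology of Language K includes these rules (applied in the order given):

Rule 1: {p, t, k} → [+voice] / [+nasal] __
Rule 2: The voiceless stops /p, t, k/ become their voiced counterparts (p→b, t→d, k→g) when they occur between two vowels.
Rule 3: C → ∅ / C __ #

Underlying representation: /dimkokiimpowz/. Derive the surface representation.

Rule 1 (post-nasal voicing): /k/ is a voiceless stop immediately after the nasal /m/, so it voices to [g]. /p/ is a voiceless stop immediately after the nasal /m/, so it voices to [b]. /dimkokiimpowz/ → dimgokiimbowz.
Rule 2 (intervocalic voicing): /k/ is a voiceless stop between vowels /o/ and /i/, so it voices to [g]. /dimgokiimbowz/ → dimgogiimbowz.
Rule 3 (final cluster simplification): /z/ is the second consonant of a word-final cluster /wz/, so it deletes. /dimgogiimbowz/ → dimgogiimbow.

dimgogiimbow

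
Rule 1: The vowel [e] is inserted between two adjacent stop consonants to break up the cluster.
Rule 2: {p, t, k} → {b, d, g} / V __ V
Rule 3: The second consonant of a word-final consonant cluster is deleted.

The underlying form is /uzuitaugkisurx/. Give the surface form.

uzuidaugegisur

Rule 1 (stop-cluster e-epenthesis): /g/ and /k/ form a stop–stop cluster, so [e] is inserted between them. /uzuitaugkisurx/ → uzuitaugekisurx.
Rule 2 (intervocalic voicing): /t/ is a voiceless stop between vowels /i/ and /a/, so it voices to [d]. /k/ is a voiceless stop between vowels /e/ and /i/, so it voices to [g]. /uzuitaugekisurx/ → uzuidaugegisurx.
Rule 3 (final cluster simplification): /x/ is the second consonant of a word-final cluster /rx/, so it deletes. /uzuidaugegisurx/ → uzuidaugegisur.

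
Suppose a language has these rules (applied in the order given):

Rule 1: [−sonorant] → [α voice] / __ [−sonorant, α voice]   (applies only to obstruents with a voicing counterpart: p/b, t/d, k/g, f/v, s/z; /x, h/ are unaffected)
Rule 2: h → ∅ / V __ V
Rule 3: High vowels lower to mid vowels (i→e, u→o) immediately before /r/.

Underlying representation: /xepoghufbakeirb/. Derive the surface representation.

Rule 1 (regressive voicing assimilation): /g/ precedes the voiceless obstruent /h/, so it devoices to [k] by assimilation. /f/ precedes the voiced obstruent /b/, so it voices to [v] by assimilation. /xepoghufbakeirb/ → xepokhuvbakeirb.
Rule 2 (intervocalic h-deletion): no segment meets the environment; /xepokhuvbakeirb/ is unchanged.
Rule 3 (pre-rhotic lowering): /i/ is a high vowel immediately before /r/, so it lowers to [e]. /xepokhuvbakeirb/ → xepokhuvbakeerb.

xepokhuvbakeerb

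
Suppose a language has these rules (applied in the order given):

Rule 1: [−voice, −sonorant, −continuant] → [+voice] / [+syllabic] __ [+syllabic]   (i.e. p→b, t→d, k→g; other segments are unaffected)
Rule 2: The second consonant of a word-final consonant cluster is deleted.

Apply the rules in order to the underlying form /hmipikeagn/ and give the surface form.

Rule 1 (intervocalic voicing): /p/ is a voiceless stop between vowels /i/ and /i/, so it voices to [b]. /k/ is a voiceless stop between vowels /i/ and /e/, so it voices to [g]. /hmipikeagn/ → hmibigeagn.
Rule 2 (final cluster simplification): /n/ is the second consonant of a word-final cluster /gn/, so it deletes. /hmibigeagn/ → hmibigeag.

hmibigeag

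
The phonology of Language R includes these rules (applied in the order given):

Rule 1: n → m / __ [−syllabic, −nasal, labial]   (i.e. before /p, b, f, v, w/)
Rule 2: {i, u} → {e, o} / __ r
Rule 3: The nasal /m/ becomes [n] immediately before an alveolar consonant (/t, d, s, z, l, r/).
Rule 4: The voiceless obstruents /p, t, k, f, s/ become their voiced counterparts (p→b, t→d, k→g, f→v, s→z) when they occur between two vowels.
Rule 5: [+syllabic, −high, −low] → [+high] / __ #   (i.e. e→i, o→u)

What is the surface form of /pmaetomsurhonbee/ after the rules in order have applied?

pmaedonsorhombei

Rule 1 (nasal place assimilation): /n/ precedes the labial consonant /b/, so it assimilates in place to [m]. /pmaetomsurhonbee/ → pmaetomsurhombee.
Rule 2 (pre-rhotic lowering): /u/ is a high vowel immediately before /r/, so it lowers to [o]. /pmaetomsurhombee/ → pmaetomsorhombee.
Rule 3 (nasal place assimilation): /m/ precedes the alveolar consonant /s/, so it assimilates in place to [n]. /pmaetomsorhombee/ → pmaetonsorhombee.
Rule 4 (intervocalic voicing): /t/ is a voiceless obstruent between vowels /e/ and /o/, so it voices to [d]. /pmaetonsorhombee/ → pmaedonsorhombee.
Rule 5 (final vowel raising): /e/ is a mid vowel in word-final position, so it raises to [i]. /pmaedonsorhombee/ → pmaedonsorhombei.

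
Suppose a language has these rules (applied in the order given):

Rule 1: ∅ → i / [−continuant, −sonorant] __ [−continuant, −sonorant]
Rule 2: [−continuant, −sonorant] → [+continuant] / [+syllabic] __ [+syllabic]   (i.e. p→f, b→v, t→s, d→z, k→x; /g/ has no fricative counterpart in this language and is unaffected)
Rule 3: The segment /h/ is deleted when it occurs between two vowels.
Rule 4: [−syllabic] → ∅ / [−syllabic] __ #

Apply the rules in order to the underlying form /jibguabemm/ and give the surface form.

jiviguavem

Rule 1 (stop-cluster i-epenthesis): /b/ and /g/ form a stop–stop cluster, so [i] is inserted between them. /jibguabemm/ → jibiguabemm.
Rule 2 (intervocalic spirantization): /b/ is a stop between vowels /i/ and /i/, so it spirantizes to the fricative [v]. /b/ is a stop between vowels /a/ and /e/, so it spirantizes to the fricative [v]. /jibiguabemm/ → jiviguavemm.
Rule 3 (intervocalic h-deletion): no segment meets the environment; /jiviguavemm/ is unchanged.
Rule 4 (final cluster simplification): /m/ is the second consonant of a word-final cluster /mm/, so it deletes. /jiviguavemm/ → jiviguavem.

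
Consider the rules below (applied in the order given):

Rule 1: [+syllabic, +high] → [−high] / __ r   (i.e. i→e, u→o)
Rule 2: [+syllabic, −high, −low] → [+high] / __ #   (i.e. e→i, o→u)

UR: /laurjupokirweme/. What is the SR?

Rule 1 (pre-rhotic lowering): /u/ is a high vowel immediately before /r/, so it lowers to [o]. /i/ is a high vowel immediately before /r/, so it lowers to [e]. /laurjupokirweme/ → laorjupokerweme.
Rule 2 (final vowel raising): /e/ is a mid vowel in word-final position, so it raises to [i]. /laorjupokerweme/ → laorjupokerwemi.

laorjupokerwemi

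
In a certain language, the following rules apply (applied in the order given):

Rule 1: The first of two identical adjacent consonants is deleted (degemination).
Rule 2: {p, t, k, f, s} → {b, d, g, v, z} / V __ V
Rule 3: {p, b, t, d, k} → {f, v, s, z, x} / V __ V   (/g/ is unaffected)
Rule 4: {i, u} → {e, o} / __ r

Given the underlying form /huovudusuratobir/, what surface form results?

Rule 1 (degemination): no segment meets the environment; /huovudusuratobir/ is unchanged.
Rule 2 (intervocalic voicing): /s/ is a voiceless obstruent between vowels /u/ and /u/, so it voices to [z]. /t/ is a voiceless obstruent between vowels /a/ and /o/, so it voices to [d]. /huovudusuratobir/ → huovuduzuradobir.
Rule 3 (intervocalic spirantization): /d/ is a stop between vowels /u/ and /u/, so it spirantizes to the fricative [z]. /d/ is a stop between vowels /a/ and /o/, so it spirantizes to the fricative [z]. /b/ is a stop between vowels /o/ and /i/, so it spirantizes to the fricative [v]. /huovuduzuradobir/ → huovuzuzurazovir.
Rule 4 (pre-rhotic lowering): /u/ is a high vowel immediately before /r/, so it lowers to [o]. /i/ is a high vowel immediately before /r/, so it lowers to [e]. /huovuzuzurazovir/ → huovuzuzorazover.

huovuzuzorazover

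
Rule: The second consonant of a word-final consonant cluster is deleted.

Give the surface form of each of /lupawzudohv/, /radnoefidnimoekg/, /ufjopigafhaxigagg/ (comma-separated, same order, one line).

/lupawzudohv/: /v/ is the second consonant of a word-final cluster /hv/, so it deletes. → [lupawzudoh].
/radnoefidnimoekg/: /g/ is the second consonant of a word-final cluster /kg/, so it deletes. → [radnoefidnimoek].
/ufjopigafhaxigagg/: /g/ is the second consonant of a word-final cluster /gg/, so it deletes. → [ufjopigafhaxigag].

lupawzudoh, radnoefidnimoek, ufjopigafhaxigag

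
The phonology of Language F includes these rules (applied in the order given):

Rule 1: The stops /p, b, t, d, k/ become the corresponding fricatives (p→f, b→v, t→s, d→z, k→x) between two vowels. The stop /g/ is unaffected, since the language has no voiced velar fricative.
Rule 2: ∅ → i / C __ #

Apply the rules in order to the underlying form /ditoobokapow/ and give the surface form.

Rule 1 (intervocalic spirantization): /t/ is a stop between vowels /i/ and /o/, so it spirantizes to the fricative [s]. /b/ is a stop between vowels /o/ and /o/, so it spirantizes to the fricative [v]. /k/ is a stop between vowels /o/ and /a/, so it spirantizes to the fricative [x]. /p/ is a stop between vowels /a/ and /o/, so it spirantizes to the fricative [f]. /ditoobokapow/ → disoovoxafow.
Rule 2 (final i-epenthesis): the form ends in the consonant /w/, so [i] is inserted word-finally. /disoovoxafow/ → disoovoxafowi.

disoovoxafowi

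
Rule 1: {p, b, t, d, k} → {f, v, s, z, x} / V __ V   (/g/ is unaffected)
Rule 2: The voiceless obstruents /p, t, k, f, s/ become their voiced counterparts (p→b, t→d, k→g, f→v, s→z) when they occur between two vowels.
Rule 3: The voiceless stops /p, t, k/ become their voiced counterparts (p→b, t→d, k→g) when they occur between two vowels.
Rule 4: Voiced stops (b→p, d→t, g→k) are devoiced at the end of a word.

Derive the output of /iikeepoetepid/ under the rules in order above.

iixeevoezevit

Rule 1 (intervocalic spirantization): /k/ is a stop between vowels /i/ and /e/, so it spirantizes to the fricative [x]. /p/ is a stop between vowels /e/ and /o/, so it spirantizes to the fricative [f]. /t/ is a stop between vowels /e/ and /e/, so it spirantizes to the fricative [s]. /p/ is a stop between vowels /e/ and /i/, so it spirantizes to the fricative [f]. /iikeepoetepid/ → iixeefoesefid.
Rule 2 (intervocalic voicing): /f/ is a voiceless obstruent between vowels /e/ and /o/, so it voices to [v]. /s/ is a voiceless obstruent between vowels /e/ and /e/, so it voices to [z]. /f/ is a voiceless obstruent between vowels /e/ and /i/, so it voices to [v]. /iixeefoesefid/ → iixeevoezevid.
Rule 3 (intervocalic voicing): no segment meets the environment; /iixeevoezevid/ is unchanged.
Rule 4 (final devoicing): /d/ is a voiced stop in word-final position, so it devoices to [t]. /iixeevoezevid/ → iixeevoezevit.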